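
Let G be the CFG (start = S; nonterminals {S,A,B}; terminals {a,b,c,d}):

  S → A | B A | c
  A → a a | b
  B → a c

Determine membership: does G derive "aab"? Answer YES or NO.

CNF form of G:
  S -> B A | T0 T0 | b | c
  A -> T0 T0 | b
  B -> T0 T1
  T0 -> a
  T1 -> c

CYK table (by increasing span):
  T[0,0] 'a' = {T0}  orig:{}
  T[1,1] 'a' = {T0}  orig:{}
  T[2,2] 'b' = {A,S}
  T[0,1] 'aa' = {A,S}
  T[1,2] 'ab' = ∅
  T[0,2] 'aab' = ∅

S ∉ T[0,2] ⇒ NO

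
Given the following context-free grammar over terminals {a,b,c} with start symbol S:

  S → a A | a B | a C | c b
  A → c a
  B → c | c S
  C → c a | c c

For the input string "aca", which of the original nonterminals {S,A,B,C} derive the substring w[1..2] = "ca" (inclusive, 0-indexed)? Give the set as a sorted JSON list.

CNF form of G:
  S -> T0 T2 | T1 A | T1 B | T1 C
  A -> T0 T1
  B -> T0 S | c
  C -> T0 T0 | T0 T1
  T0 -> c
  T1 -> a
  T2 -> b

CYK fill (cells [i..j] with 1 ≤ i ≤ j ≤ 2 only):
  cell(1,1) c: {B,T0}  orig:{B}
  cell(2,2) a: {T1}  orig:{}
  cell(1,2) ca: {A,C}

Original NTs in T[1,2] deriving "ca": ["A", "C"]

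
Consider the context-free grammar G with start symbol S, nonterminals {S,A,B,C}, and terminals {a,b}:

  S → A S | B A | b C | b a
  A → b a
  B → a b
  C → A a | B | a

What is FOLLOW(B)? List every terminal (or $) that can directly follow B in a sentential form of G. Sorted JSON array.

Compute FIRST by fixpoint:
iter 1:
  A via A→b a: +{b}
  B via B→a b: +{a}
  C via C→A a: +{b}
  C via C→B: +{a}
  S via S→A S: +{b}
  S via S→B A: +{a}
  FIRST(S)={a,b}  FIRST(A)={b}  FIRST(B)={a}  FIRST(C)={a,b}
iter 2: done
  FIRST(S)={a,b}  FIRST(A)={b}  FIRST(B)={a}  FIRST(C)={a,b}

FOLLOW iteration:
initialize: $ ∈ FOLLOW(S)
iter 1:
  C→A a: FOLLOW(A) ⊇ FIRST(a) = {a}; new: +{a}
  S→A S: FOLLOW(A) ⊇ FIRST(S) = {a,b}; new: +{b}
  S→B A: FOLLOW(B) ⊇ FIRST(A) = {b}; new: +{b}
  S→B A: FOLLOW(A) ⊇ FOLLOW(S) ⊇ {$}; new: +{$}
  S→b C: FOLLOW(C) ⊇ FOLLOW(S) ⊇ {$}; new: +{$}
  S: {$}  A: {$,a,b}  B: {b}  C: {$}
iter 2:
  C→B: FOLLOW(B) ⊇ FOLLOW(C) ⊇ {$}; new: +{$}
  S: {$}  A: {$,a,b}  B: {$,b}  C: {$}
iter 3: (no change)
  S: {$}  A: {$,a,b}  B: {$,b}  C: {$}

FOLLOW(B) = ["$", "b"]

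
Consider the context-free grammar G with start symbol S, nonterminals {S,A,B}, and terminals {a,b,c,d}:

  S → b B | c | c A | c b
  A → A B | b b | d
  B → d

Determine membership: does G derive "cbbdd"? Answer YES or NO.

CNF form of G:
  S -> T0 B | T1 A | T1 T0 | c
  A -> A B | T0 T0 | d
  B -> d
  T0 -> b
  T1 -> c

CYK table (by increasing span):
  cell(0,0) c: {S,T1}  orig:{S}
  cell(1,1) b: {T0}  orig:{}
  cell(2,2) b: {T0}  orig:{}
  cell(3,3) d: {A,B}
  cell(4,4) d: {A,B}
  cell(0,1) cb: {S}
  cell(1,2) bb: {A}
  cell(2,3) bd: {S}
  cell(3,4) dd: {A}
  cell(0,2) cbb: {S}
  cell(1,3) bbd: {A}
  cell(2,4) bdd: ∅
  cell(0,3) cbbd: {S}
  cell(1,4) bbdd: {A}
  cell(0,4) cbbdd: {S}

S ∈ T[0,4] ⇒ YES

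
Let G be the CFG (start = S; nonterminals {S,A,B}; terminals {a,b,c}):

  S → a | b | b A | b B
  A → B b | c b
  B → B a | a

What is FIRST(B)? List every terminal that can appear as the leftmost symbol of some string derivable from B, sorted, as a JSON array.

FIRST iteration:
round 1:
  A via A→c b: +{c}
  B via B→a: +{a}
  S via S→a: +{a}
  S via S→b: +{b}
  S: {a,b}  A: {c}  B: {a}
round 2:
  A via A→B b: +{a}
  S: {a,b}  A: {a,c}  B: {a}
round 3: done
  S: {a,b}  A: {a,c}  B: {a}

FIRST(B) = ["a"]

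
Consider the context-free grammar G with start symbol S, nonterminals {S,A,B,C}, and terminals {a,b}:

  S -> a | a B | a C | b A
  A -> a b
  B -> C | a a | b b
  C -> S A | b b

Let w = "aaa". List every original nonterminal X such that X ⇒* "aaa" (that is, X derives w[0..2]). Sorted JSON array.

Convert to CNF:
  S -> T0 B | T0 C | T1 A | a
  A -> T0 T1
  B -> S A | T0 T0 | T1 T1
  C -> S A | T1 T1
  T0 -> a
  T1 -> b

CYK fill, restricted to cells inside w[0..2]:
  T[0,0] 'a' = {S,T0}  orig:{S}
  T[1,1] 'a' = {S,T0}  orig:{S}
  T[2,2] 'a' = {S,T0}  orig:{S}
  T[0,1] 'aa' = {B}
  T[1,2] 'aa' = {B}
  T[0,2] 'aaa' = {S}

Original NTs in T[0,2] deriving "aaa": ["S"]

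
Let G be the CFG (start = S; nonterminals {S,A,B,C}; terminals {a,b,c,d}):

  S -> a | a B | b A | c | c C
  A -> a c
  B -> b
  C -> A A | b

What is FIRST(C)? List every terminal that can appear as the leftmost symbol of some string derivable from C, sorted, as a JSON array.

FIRST iteration:
round 1:
  A via A→a c: +{a}
  B via B→b: +{b}
  C via C→A A: +{a}
  C via C→b: +{b}
  S via S→a: +{a}
  S via S→b A: +{b}
  S via S→c: +{c}
  S: {a,b,c}  A: {a}  B: {b}  C: {a,b}
round 2: done
  S: {a,b,c}  A: {a}  B: {b}  C: {a,b}

FIRST(C) = ["a", "b"]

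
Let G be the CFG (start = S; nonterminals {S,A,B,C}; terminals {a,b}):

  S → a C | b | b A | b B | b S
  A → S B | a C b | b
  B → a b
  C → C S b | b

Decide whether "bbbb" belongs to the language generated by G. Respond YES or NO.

CNF form of G:
  S -> T0 C | T1 A | T1 B | T1 S | b
  A -> S B | T0 X2 | b
  B -> T0 T1
  C -> C X3 | b
  T0 -> a
  T1 -> b
  X2 -> C T1
  X3 -> S T1

CYK fill:
  T[0,0] 'b' = {A,C,S,T1}  orig:{A,C,S}
  T[1,1] 'b' = {A,C,S,T1}  orig:{A,C,S}
  T[2,2] 'b' = {A,C,S,T1}  orig:{A,C,S}
  T[3,3] 'b' = {A,C,S,T1}  orig:{A,C,S}
  T[0,1] 'bb' = {S,X2,X3}  orig:{S}
  T[1,2] 'bb' = {S,X2,X3}  orig:{S}
  T[2,3] 'bb' = {S,X2,X3}  orig:{S}
  T[0,2] 'bbb' = {C,S,X3}  orig:{C,S}
  T[1,3] 'bbb' = {C,S,X3}  orig:{C,S}
  T[0,3] 'bbbb' = {C,S,X2,X3}  orig:{C,S}

S ∈ T[0,3] ⇒ YES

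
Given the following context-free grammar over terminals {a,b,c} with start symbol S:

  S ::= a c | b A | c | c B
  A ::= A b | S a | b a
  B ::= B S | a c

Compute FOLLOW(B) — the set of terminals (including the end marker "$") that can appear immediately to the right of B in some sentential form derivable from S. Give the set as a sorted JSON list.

FIRST iteration:
[1]
  A via A→b a: +{b}
  B via B→a c: +{a}
  S via S→a c: +{a}
  S via S→b A: +{b}
  S via S→c: +{c}
  FIRST(S)={a,b,c}  FIRST(A)={b}  FIRST(B)={a}
[2]
  A via A→S a: +{a,c}
  FIRST(S)={a,b,c}  FIRST(A)={a,b,c}  FIRST(B)={a}
[3] (stable)
  FIRST(S)={a,b,c}  FIRST(A)={a,b,c}  FIRST(B)={a}

FOLLOW iteration:
seed FOLLOW(S) with $
round 1:
  A→A b: FOLLOW(A) ⊇ FIRST(b) = {b}; new: +{b}
  A→S a: FOLLOW(S) ⊇ FIRST(a) = {a}; new: +{a}
  B→B S: FOLLOW(B) ⊇ FIRST(S) = {a,b,c}; new: +{a,b,c}
  B→B S: FOLLOW(S) ⊇ FOLLOW(B) ⊇ {a,b,c}; new: +{b,c}
  S→b A: FOLLOW(A) ⊇ FOLLOW(S) ⊇ {$,a,b,c}; new: +{$,a,c}
  S→c B: FOLLOW(B) ⊇ FOLLOW(S) ⊇ {$,a,b,c}; new: +{$}
  S: {$,a,b,c}  A: {$,a,b,c}  B: {$,a,b,c}
round 2: (no change)
  S: {$,a,b,c}  A: {$,a,b,c}  B: {$,a,b,c}

FOLLOW(B) = ["$", "a", "b", "c"]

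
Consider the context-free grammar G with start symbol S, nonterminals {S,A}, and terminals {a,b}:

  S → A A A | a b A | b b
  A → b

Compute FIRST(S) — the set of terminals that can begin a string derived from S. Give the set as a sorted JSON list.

FIRST iteration:
round 1:
  A via A→b: +{b}
  S via S→A A A: +{b}
  S via S→a b A: +{a}
  FIRST[S]={a,b}  FIRST[A]={b}
round 2: (no change)
  FIRST[S]={a,b}  FIRST[A]={b}

FIRST(S) = ["a", "b"]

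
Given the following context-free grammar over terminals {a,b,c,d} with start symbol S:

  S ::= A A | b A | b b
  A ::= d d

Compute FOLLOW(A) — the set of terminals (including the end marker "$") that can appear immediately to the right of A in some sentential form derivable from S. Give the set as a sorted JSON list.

FIRST sets, iterate to fixpoint:
round 1:
  A via A→d d: +{d}
  S via S→A A: +{d}
  S via S→b A: +{b}
  S: {b,d}  A: {d}
round 2: — fixpoint
  S: {b,d}  A: {d}

FOLLOW iteration:
seed FOLLOW(S) with $
pass 1:
  S→A A: FOLLOW(A) ⊇ FIRST(A) = {d}; new: +{d}
  S→A A: FOLLOW(A) ⊇ FOLLOW(S) ⊇ {$}; new: +{$}
  FOLLOW[S]={$}  FOLLOW[A]={$,d}
pass 2: (stable)
  FOLLOW[S]={$}  FOLLOW[A]={$,d}

FOLLOW(A) = ["$", "d"]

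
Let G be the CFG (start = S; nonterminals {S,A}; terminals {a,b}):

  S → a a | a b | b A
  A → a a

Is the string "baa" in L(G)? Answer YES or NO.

Convert to CNF:
  S -> T0 T0 | T0 T1 | T1 A
  A -> T0 T0
  T0 -> a
  T1 -> b

Fill CYK table bottom-up:
  [0..0]={T1}  "b"  orig:{}
  [1..1]={T0}  "a"  orig:{}
  [2..2]={T0}  "a"  orig:{}
  [0..1]=∅  "ba"
  [1..2]={A,S}  "aa"
  [0..2]={S}  "baa"

S ∈ T[0,2] ⇒ YES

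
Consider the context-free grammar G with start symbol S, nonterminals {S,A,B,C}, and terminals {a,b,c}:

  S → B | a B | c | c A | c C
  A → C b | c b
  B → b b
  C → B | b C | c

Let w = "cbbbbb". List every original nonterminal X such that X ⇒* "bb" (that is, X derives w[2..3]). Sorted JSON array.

CNF form of G:
  S -> T0 T0 | T1 A | T1 C | T2 B | c
  A -> C T0 | T1 T0
  B -> T0 T0
  C -> T0 C | T0 T0 | c
  T0 -> b
  T1 -> c
  T2 -> a

CYK table (by increasing span), restricted to cells inside w[2..3]:
  cell(2,2) b: {T0}  orig:{}
  cell(3,3) b: {T0}  orig:{}
  cell(2,3) bb: {B,C,S}

Original NTs in T[2,3] deriving "bb": ["B", "C", "S"]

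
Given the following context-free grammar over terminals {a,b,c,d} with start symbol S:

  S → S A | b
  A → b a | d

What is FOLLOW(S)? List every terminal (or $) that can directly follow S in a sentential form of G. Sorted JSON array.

FIRST sets, iterate to fixpoint:
round 1:
  A via A→b a: +{b}
  A via A→d: +{d}
  S via S→b: +{b}
  FIRST(S)={b}  FIRST(A)={b,d}
round 2: (no change)
  FIRST(S)={b}  FIRST(A)={b,d}

FOLLOW sets:
seed FOLLOW(S) with $
iter 1:
  S→S A: FOLLOW(S) ⊇ FIRST(A) = {b,d}; new: +{b,d}
  S→S A: FOLLOW(A) ⊇ FOLLOW(S) ⊇ {$,b,d}; new: +{$,b,d}
  FOLLOW[S]={$,b,d}  FOLLOW[A]={$,b,d}
iter 2: — fixpoint
  FOLLOW[S]={$,b,d}  FOLLOW[A]={$,b,d}

FOLLOW(S) = ["$", "b", "d"]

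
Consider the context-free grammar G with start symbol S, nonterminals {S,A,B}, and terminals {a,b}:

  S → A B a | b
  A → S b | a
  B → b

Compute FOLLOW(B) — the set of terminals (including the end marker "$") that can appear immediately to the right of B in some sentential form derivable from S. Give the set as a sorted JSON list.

FIRST sets, iterate to fixpoint:
[1]
  A via A→a: +{a}
  B via B→b: +{b}
  S via S→A B a: +{a}
  S via S→b: +{b}
  FIRST[S]={a,b}  FIRST[A]={a}  FIRST[B]={b}
[2]
  A via A→S b: +{b}
  FIRST[S]={a,b}  FIRST[A]={a,b}  FIRST[B]={b}
[3] (stable)
  FIRST[S]={a,b}  FIRST[A]={a,b}  FIRST[B]={b}

Compute FOLLOW by fixpoint:
initialize: $ ∈ FOLLOW(S)
round 1:
  A→S b: FOLLOW(S) ⊇ FIRST(b) = {b}; new: +{b}
  S→A B a: FOLLOW(A) ⊇ FIRST(B) = {b}; new: +{b}
  S→A B a: FOLLOW(B) ⊇ FIRST(a) = {a}; new: +{a}
  FOLLOW(S)={$,b}  FOLLOW(A)={b}  FOLLOW(B)={a}
round 2: done
  FOLLOW(S)={$,b}  FOLLOW(A)={b}  FOLLOW(B)={a}

FOLLOW(B) = ["a"]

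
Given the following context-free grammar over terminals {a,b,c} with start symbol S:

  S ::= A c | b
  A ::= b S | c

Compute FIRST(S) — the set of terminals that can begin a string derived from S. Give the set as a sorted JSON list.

FIRST sets, iterate to fixpoint:
pass 1:
  A via A→b S: +{b}
  A via A→c: +{c}
  S via S→A c: +{b,c}
  S: {b,c}  A: {b,c}
pass 2: done
  S: {b,c}  A: {b,c}

FIRST(S) = ["b", "c"]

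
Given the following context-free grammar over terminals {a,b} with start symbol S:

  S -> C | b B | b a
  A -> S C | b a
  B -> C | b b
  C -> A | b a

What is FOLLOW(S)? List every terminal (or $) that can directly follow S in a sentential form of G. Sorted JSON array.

FIRST sets, iterate to fixpoint:
iter 1:
  A via A→b a: +{b}
  B via B→b b: +{b}
  C via C→A: +{b}
  S via S→C: +{b}
  FIRST(S)={b}  FIRST(A)={b}  FIRST(B)={b}  FIRST(C)={b}
iter 2: — fixpoint
  FIRST(S)={b}  FIRST(A)={b}  FIRST(B)={b}  FIRST(C)={b}

Compute FOLLOW by fixpoint:
initialize: $ ∈ FOLLOW(S)
iter 1:
  A→S C: FOLLOW(S) ⊇ FIRST(C) = {b}; new: +{b}
  S→C: FOLLOW(C) ⊇ FOLLOW(S) ⊇ {$,b}; new: +{$,b}
  S→b B: FOLLOW(B) ⊇ FOLLOW(S) ⊇ {$,b}; new: +{$,b}
  FOLLOW(S)={$,b}  FOLLOW(A)={}  FOLLOW(B)={$,b}  FOLLOW(C)={$,b}
iter 2:
  C→A: FOLLOW(A) ⊇ FOLLOW(C) ⊇ {$,b}; new: +{$,b}
  FOLLOW(S)={$,b}  FOLLOW(A)={$,b}  FOLLOW(B)={$,b}  FOLLOW(C)={$,b}
iter 3: (stable)
  FOLLOW(S)={$,b}  FOLLOW(A)={$,b}  FOLLOW(B)={$,b}  FOLLOW(C)={$,b}

FOLLOW(S) = ["$", "b"]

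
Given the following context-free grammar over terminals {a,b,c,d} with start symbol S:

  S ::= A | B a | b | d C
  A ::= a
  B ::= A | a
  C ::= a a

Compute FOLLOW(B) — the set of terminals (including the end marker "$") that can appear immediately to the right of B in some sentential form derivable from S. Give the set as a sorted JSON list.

FIRST sets, iterate to fixpoint:
iter 1:
  A via A→a: +{a}
  B via B→A: +{a}
  C via C→a a: +{a}
  S via S→A: +{a}
  S via S→b: +{b}
  S via S→d C: +{d}
  FIRST[S]={a,b,d}  FIRST[A]={a}  FIRST[B]={a}  FIRST[C]={a}
iter 2: done
  FIRST[S]={a,b,d}  FIRST[A]={a}  FIRST[B]={a}  FIRST[C]={a}

Compute FOLLOW by fixpoint:
seed FOLLOW(S) with $
iter 1:
  S→A: FOLLOW(A) ⊇ FOLLOW(S) ⊇ {$}; new: +{$}
  S→B a: FOLLOW(B) ⊇ FIRST(a) = {a}; new: +{a}
  S→d C: FOLLOW(C) ⊇ FOLLOW(S) ⊇ {$}; new: +{$}
  FOLLOW[S]={$}  FOLLOW[A]={$}  FOLLOW[B]={a}  FOLLOW[C]={$}
iter 2:
  B→A: FOLLOW(A) ⊇ FOLLOW(B) ⊇ {a}; new: +{a}
  FOLLOW[S]={$}  FOLLOW[A]={$,a}  FOLLOW[B]={a}  FOLLOW[C]={$}
iter 3: (stable)
  FOLLOW[S]={$}  FOLLOW[A]={$,a}  FOLLOW[B]={a}  FOLLOW[C]={$}

FOLLOW(B) = ["a"]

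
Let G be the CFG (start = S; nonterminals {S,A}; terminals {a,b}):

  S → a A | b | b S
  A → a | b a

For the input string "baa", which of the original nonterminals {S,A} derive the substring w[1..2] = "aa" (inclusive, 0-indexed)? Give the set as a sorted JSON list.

CNF form of G:
  S -> T0 S | T1 A | b
  A -> T0 T1 | a
  T0 -> b
  T1 -> a

CYK fill — only the sub-triangle for w[1..2]:
  [1..1]={A,T1}  "a"  orig:{A}
  [2..2]={A,T1}  "a"  orig:{A}
  [1..2]={S}  "aa"

Original NTs in T[1,2] deriving "aa": ["S"]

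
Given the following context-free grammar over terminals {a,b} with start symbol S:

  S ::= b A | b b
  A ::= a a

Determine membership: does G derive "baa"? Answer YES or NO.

Convert to CNF:
  S -> T1 A | T1 T1
  A -> T0 T0
  T0 -> a
  T1 -> b

CYK fill:
  cell(0,0) b: {T1}  orig:{}
  cell(1,1) a: {T0}  orig:{}
  cell(2,2) a: {T0}  orig:{}
  cell(0,1) ba: ∅
  cell(1,2) aa: {A}
  cell(0,2) baa: {S}

S ∈ T[0,2] ⇒ YES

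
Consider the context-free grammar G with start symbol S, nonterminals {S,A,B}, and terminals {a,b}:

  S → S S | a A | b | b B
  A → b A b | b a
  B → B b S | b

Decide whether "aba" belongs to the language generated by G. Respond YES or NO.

CNF form of G:
  S -> S S | T0 B | T1 A | b
  A -> T0 T1 | T0 X2
  B -> B X3 | b
  T0 -> b
  T1 -> a
  X2 -> A T0
  X3 -> T0 S

Fill CYK table bottom-up:
  cell(0,0) a: {T1}  orig:{}
  cell(1,1) b: {B,S,T0}  orig:{B,S}
  cell(2,2) a: {T1}  orig:{}
  cell(0,1) ab: ∅
  cell(1,2) ba: {A}
  cell(0,2) aba: {S}

S ∈ T[0,2] ⇒ YES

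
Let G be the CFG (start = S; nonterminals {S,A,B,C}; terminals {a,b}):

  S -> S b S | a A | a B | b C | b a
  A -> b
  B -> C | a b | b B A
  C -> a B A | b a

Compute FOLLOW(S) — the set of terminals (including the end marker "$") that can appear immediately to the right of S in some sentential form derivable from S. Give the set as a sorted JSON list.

FIRST sets, iterate to fixpoint:
[1]
  A via A→b: +{b}
  B via B→a b: +{a}
  B via B→b B A: +{b}
  C via C→a B A: +{a}
  C via C→b a: +{b}
  S via S→a A: +{a}
  S via S→b C: +{b}
  FIRST(S)={a,b}  FIRST(A)={b}  FIRST(B)={a,b}  FIRST(C)={a,b}
[2] (no change)
  FIRST(S)={a,b}  FIRST(A)={b}  FIRST(B)={a,b}  FIRST(C)={a,b}

Compute FOLLOW by fixpoint:
FOLLOW(S) := {$}
round 1:
  B→b B A: FOLLOW(B) ⊇ FIRST(A) = {b}; new: +{b}
  B→b B A: FOLLOW(A) ⊇ FOLLOW(B) ⊇ {b}; new: +{b}
  S→S b S: FOLLOW(S) ⊇ FIRST(b) = {b}; new: +{b}
  S→a A: FOLLOW(A) ⊇ FOLLOW(S) ⊇ {$,b}; new: +{$}
  S→a B: FOLLOW(B) ⊇ FOLLOW(S) ⊇ {$,b}; new: +{$}
  S→b C: FOLLOW(C) ⊇ FOLLOW(S) ⊇ {$,b}; new: +{$,b}
  S: {$,b}  A: {$,b}  B: {$,b}  C: {$,b}
round 2: done
  S: {$,b}  A: {$,b}  B: {$,b}  C: {$,b}

FOLLOW(S) = ["$", "b"]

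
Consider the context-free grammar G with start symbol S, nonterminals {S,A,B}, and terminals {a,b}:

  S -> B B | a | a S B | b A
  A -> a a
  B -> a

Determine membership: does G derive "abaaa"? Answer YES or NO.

Convert to CNF:
  S -> B B | T0 X2 | T1 A | a
  A -> T0 T0
  B -> a
  T0 -> a
  T1 -> b
  X2 -> S B

CYK fill:
  T[0,0] 'a' = {B,S,T0}  orig:{B,S}
  T[1,1] 'b' = {T1}  orig:{}
  T[2,2] 'a' = {B,S,T0}  orig:{B,S}
  T[3,3] 'a' = {B,S,T0}  orig:{B,S}
  T[4,4] 'a' = {B,S,T0}  orig:{B,S}
  T[0,1] 'ab' = ∅
  T[1,2] 'ba' = ∅
  T[2,3] 'aa' = {A,S,X2}  orig:{A,S}
  T[3,4] 'aa' = {A,S,X2}  orig:{A,S}
  T[0,2] 'aba' = ∅
  T[1,3] 'baa' = {S}
  T[2,4] 'aaa' = {S,X2}  orig:{S}
  T[0,3] 'abaa' = ∅
  T[1,4] 'baaa' = {X2}  orig:{}
  T[0,4] 'abaaa' = {S}

S ∈ T[0,4] ⇒ YES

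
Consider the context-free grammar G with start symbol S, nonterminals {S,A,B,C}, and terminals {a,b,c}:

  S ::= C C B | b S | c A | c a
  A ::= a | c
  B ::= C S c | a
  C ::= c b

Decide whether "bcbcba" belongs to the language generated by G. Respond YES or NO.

CNF form of G:
  S -> C X4 | T0 A | T0 T2 | T1 S
  A -> a | c
  B -> C X3 | a
  C -> T0 T1
  T0 -> c
  T1 -> b
  T2 -> a
  X3 -> S T0
  X4 -> C B

Fill CYK table bottom-up:
  cell(0,0) b: {T1}  orig:{}
  cell(1,1) c: {A,T0}  orig:{A}
  cell(2,2) b: {T1}  orig:{}
  cell(3,3) c: {A,T0}  orig:{A}
  cell(4,4) b: {T1}  orig:{}
  cell(5,5) a: {A,B,T2}  orig:{A,B}
  cell(0,1) bc: ∅
  cell(1,2) cb: {C}
  cell(2,3) bc: ∅
  cell(3,4) cb: {C}
  cell(4,5) ba: ∅
  cell(0,2) bcb: ∅
  cell(1,3) cbc: ∅
  cell(2,4) bcb: ∅
  cell(3,5) cba: {X4}  orig:{}
  cell(0,3) bcbc: ∅
  cell(1,4) cbcb: ∅
  cell(2,5) bcba: ∅
  cell(0,4) bcbcb: ∅
  cell(1,5) cbcba: {S}
  cell(0,5) bcbcba: {S}

S ∈ T[0,5] ⇒ YES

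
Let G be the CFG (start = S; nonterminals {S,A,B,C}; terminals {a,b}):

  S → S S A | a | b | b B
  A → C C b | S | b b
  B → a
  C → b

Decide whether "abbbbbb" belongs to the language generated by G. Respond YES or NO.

Convert to CNF:
  S -> S X3 | T0 B | a | b
  A -> C X1 | S X2 | T0 B | T0 T0 | a | b
  B -> a
  C -> b
  T0 -> b
  X1 -> C T0
  X2 -> S A
  X3 -> S A

CYK fill:
  T[0,0] 'a' = {A,B,S}
  T[1,1] 'b' = {A,C,S,T0}  orig:{A,C,S}
  T[2,2] 'b' = {A,C,S,T0}  orig:{A,C,S}
  T[3,3] 'b' = {A,C,S,T0}  orig:{A,C,S}
  T[4,4] 'b' = {A,C,S,T0}  orig:{A,C,S}
  T[5,5] 'b' = {A,C,S,T0}  orig:{A,C,S}
  T[6,6] 'b' = {A,C,S,T0}  orig:{A,C,S}
  T[0,1] 'ab' = {X2,X3}  orig:{}
  T[1,2] 'bb' = {A,X1,X2,X3}  orig:{A}
  T[2,3] 'bb' = {A,X1,X2,X3}  orig:{A}
  T[3,4] 'bb' = {A,X1,X2,X3}  orig:{A}
  T[4,5] 'bb' = {A,X1,X2,X3}  orig:{A}
  T[5,6] 'bb' = {A,X1,X2,X3}  orig:{A}
  T[0,2] 'abb' = {A,S,X2,X3}  orig:{A,S}
  T[1,3] 'bbb' = {A,S,X2,X3}  orig:{A,S}
  T[2,4] 'bbb' = {A,S,X2,X3}  orig:{A,S}
  T[3,5] 'bbb' = {A,S,X2,X3}  orig:{A,S}
  T[4,6] 'bbb' = {A,S,X2,X3}  orig:{A,S}
  T[0,3] 'abbb' = {A,S,X2,X3}  orig:{A,S}
  T[1,4] 'bbbb' = {A,S,X2,X3}  orig:{A,S}
  T[2,5] 'bbbb' = {A,S,X2,X3}  orig:{A,S}
  T[3,6] 'bbbb' = {A,S,X2,X3}  orig:{A,S}
  T[0,4] 'abbbb' = {A,S,X2,X3}  orig:{A,S}
  T[1,5] 'bbbbb' = {A,S,X2,X3}  orig:{A,S}
  T[2,6] 'bbbbb' = {A,S,X2,X3}  orig:{A,S}
  T[0,5] 'abbbbb' = {A,S,X2,X3}  orig:{A,S}
  T[1,6] 'bbbbbb' = {A,S,X2,X3}  orig:{A,S}
  T[0,6] 'abbbbbb' = {A,S,X2,X3}  orig:{A,S}

S ∈ T[0,6] ⇒ YES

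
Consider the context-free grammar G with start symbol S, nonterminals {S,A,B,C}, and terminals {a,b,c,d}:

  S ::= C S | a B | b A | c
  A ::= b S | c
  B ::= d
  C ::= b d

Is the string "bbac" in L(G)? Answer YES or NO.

CNF form of G:
  S -> C S | T0 A | T2 B | c
  A -> T0 S | c
  B -> d
  C -> T0 T1
  T0 -> b
  T1 -> d
  T2 -> a

Fill CYK table bottom-up:
  cell(0,0) b: {T0}  orig:{}
  cell(1,1) b: {T0}  orig:{}
  cell(2,2) a: {T2}  orig:{}
  cell(3,3) c: {A,S}
  cell(0,1) bb: ∅
  cell(1,2) ba: ∅
  cell(2,3) ac: ∅
  cell(0,2) bba: ∅
  cell(1,3) bac: ∅
  cell(0,3) bbac: ∅

S ∉ T[0,3] ⇒ NO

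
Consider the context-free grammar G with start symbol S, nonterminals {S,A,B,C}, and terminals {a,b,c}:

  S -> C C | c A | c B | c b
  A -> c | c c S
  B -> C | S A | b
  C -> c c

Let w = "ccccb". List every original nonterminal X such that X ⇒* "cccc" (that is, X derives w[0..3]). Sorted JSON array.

Convert to CNF:
  S -> C C | T0 A | T0 B | T0 T1
  A -> T0 X2 | c
  B -> S A | T0 T0 | b
  C -> T0 T0
  T0 -> c
  T1 -> b
  X2 -> T0 S

Fill CYK table bottom-up — only the sub-triangle for w[0..3]:
  cell(0,0) c: {A,T0}  orig:{A}
  cell(1,1) c: {A,T0}  orig:{A}
  cell(2,2) c: {A,T0}  orig:{A}
  cell(3,3) c: {A,T0}  orig:{A}
  cell(0,1) cc: {B,C,S}
  cell(1,2) cc: {B,C,S}
  cell(2,3) cc: {B,C,S}
  cell(0,2) ccc: {B,S,X2}  orig:{B,S}
  cell(1,3) ccc: {B,S,X2}  orig:{B,S}
  cell(0,3) cccc: {A,B,S,X2}  orig:{A,B,S}

Original NTs in T[0,3] deriving "cccc": ["A", "B", "S"]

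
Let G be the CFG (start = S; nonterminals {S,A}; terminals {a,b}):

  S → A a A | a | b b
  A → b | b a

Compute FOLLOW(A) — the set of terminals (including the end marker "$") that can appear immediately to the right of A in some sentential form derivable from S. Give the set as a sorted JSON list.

FIRST iteration:
pass 1:
  A via A→b: +{b}
  S via S→A a A: +{b}
  S via S→a: +{a}
  FIRST(S)={a,b}  FIRST(A)={b}
pass 2: (stable)
  FIRST(S)={a,b}  FIRST(A)={b}

FOLLOW sets:
FOLLOW(S) := {$}
iter 1:
  S→A a A: FOLLOW(A) ⊇ FIRST(a) = {a}; new: +{a}
  S→A a A: FOLLOW(A) ⊇ FOLLOW(S) ⊇ {$}; new: +{$}
  FOLLOW(S)={$}  FOLLOW(A)={$,a}
iter 2: (stable)
  FOLLOW(S)={$}  FOLLOW(A)={$,a}

FOLLOW(A) = ["$", "a"]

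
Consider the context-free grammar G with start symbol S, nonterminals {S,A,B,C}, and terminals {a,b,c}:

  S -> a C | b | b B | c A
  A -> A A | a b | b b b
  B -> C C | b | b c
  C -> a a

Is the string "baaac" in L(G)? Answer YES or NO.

CNF form of G:
  S -> T0 C | T1 B | T2 A | b
  A -> A A | T0 T1 | T1 X3
  B -> C C | T1 T2 | b
  C -> T0 T0
  T0 -> a
  T1 -> b
  T2 -> c
  X3 -> T1 T1

Fill CYK table bottom-up:
  cell(0,0) b: {B,S,T1}  orig:{B,S}
  cell(1,1) a: {T0}  orig:{}
  cell(2,2) a: {T0}  orig:{}
  cell(3,3) a: {T0}  orig:{}
  cell(4,4) c: {T2}  orig:{}
  cell(0,1) ba: ∅
  cell(1,2) aa: {C}
  cell(2,3) aa: {C}
  cell(3,4) ac: ∅
  cell(0,2) baa: ∅
  cell(1,3) aaa: {S}
  cell(2,4) aac: ∅
  cell(0,3) baaa: ∅
  cell(1,4) aaac: ∅
  cell(0,4) baaac: ∅

S ∉ T[0,4] ⇒ NO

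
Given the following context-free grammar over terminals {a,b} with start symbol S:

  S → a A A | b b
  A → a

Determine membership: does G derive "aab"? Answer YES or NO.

CNF form of G:
  S -> T0 X2 | T1 T1
  A -> a
  T0 -> a
  T1 -> b
  X2 -> A A

CYK table (by increasing span):
  [0..0]={A,T0}  "a"  orig:{A}
  [1..1]={A,T0}  "a"  orig:{A}
  [2..2]={T1}  "b"  orig:{}
  [0..1]={X2}  "aa"  orig:{}
  [1..2]=∅  "ab"
  [0..2]=∅  "aab"

S ∉ T[0,2] ⇒ NO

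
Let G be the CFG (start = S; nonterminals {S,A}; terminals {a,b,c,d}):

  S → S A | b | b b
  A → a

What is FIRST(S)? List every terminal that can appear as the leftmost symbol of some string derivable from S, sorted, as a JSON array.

Compute FIRST by fixpoint:
pass 1:
  A via A→a: +{a}
  S via S→b: +{b}
  FIRST(S)={b}  FIRST(A)={a}
pass 2: (no change)
  FIRST(S)={b}  FIRST(A)={a}

FIRST(S) = ["b"]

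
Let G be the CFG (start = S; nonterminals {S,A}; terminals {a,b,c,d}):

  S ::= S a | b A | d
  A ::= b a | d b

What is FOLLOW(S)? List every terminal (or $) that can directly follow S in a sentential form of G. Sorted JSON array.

Compute FIRST by fixpoint:
[1]
  A via A→b a: +{b}
  A via A→d b: +{d}
  S via S→b A: +{b}
  S via S→d: +{d}
  S: {b,d}  A: {b,d}
[2] (stable)
  S: {b,d}  A: {b,d}

FOLLOW sets:
FOLLOW(S) := {$}
pass 1:
  S→S a: FOLLOW(S) ⊇ FIRST(a) = {a}; new: +{a}
  S→b A: FOLLOW(A) ⊇ FOLLOW(S) ⊇ {$,a}; new: +{$,a}
  FOLLOW[S]={$,a}  FOLLOW[A]={$,a}
pass 2: done
  FOLLOW[S]={$,a}  FOLLOW[A]={$,a}

FOLLOW(S) = ["$", "a"]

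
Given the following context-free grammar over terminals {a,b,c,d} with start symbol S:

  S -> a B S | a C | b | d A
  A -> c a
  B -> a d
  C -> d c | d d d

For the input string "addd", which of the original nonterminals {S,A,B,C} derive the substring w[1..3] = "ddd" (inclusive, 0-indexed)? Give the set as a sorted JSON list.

Convert to CNF:
  S -> T1 C | T1 X4 | T2 A | b
  A -> T0 T1
  B -> T1 T2
  C -> T2 T0 | T2 X3
  T0 -> c
  T1 -> a
  T2 -> d
  X3 -> T2 T2
  X4 -> B S

Fill CYK table bottom-up, restricted to cells inside w[1..3]:
  T[1,1] 'd' = {T2}  orig:{}
  T[2,2] 'd' = {T2}  orig:{}
  T[3,3] 'd' = {T2}  orig:{}
  T[1,2] 'dd' = {X3}  orig:{}
  T[2,3] 'dd' = {X3}  orig:{}
  T[1,3] 'ddd' = {C}

Original NTs in T[1,3] deriving "ddd": ["C"]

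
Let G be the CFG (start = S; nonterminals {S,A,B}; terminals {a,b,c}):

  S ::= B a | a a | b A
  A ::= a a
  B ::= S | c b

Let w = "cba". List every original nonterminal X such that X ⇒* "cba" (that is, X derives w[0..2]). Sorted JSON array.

CNF form of G:
  S -> B T0 | T0 T0 | T1 A
  A -> T0 T0
  B -> B T0 | T0 T0 | T1 A | T2 T1
  T0 -> a
  T1 -> b
  T2 -> c

CYK table (by increasing span) (cells [i..j] with 0 ≤ i ≤ j ≤ 2 only):
  cell(0,0) c: {T2}  orig:{}
  cell(1,1) b: {T1}  orig:{}
  cell(2,2) a: {T0}  orig:{}
  cell(0,1) cb: {B}
  cell(1,2) ba: ∅
  cell(0,2) cba: {B,S}

Original NTs in T[0,2] deriving "cba": ["B", "S"]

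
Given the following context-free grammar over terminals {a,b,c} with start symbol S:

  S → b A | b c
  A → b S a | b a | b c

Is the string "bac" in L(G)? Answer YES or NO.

CNF form of G:
  S -> T0 A | T0 T2
  A -> T0 T1 | T0 T2 | T0 X3
  T0 -> b
  T1 -> a
  T2 -> c
  X3 -> S T1

Fill CYK table bottom-up:
  cell(0,0) b: {T0}  orig:{}
  cell(1,1) a: {T1}  orig:{}
  cell(2,2) c: {T2}  orig:{}
  cell(0,1) ba: {A}
  cell(1,2) ac: ∅
  cell(0,2) bac: ∅

S ∉ T[0,2] ⇒ NO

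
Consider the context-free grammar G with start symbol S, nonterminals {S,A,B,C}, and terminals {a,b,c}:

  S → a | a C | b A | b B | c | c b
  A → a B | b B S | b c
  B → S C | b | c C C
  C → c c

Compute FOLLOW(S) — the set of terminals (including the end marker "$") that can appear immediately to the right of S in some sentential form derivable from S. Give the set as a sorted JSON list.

FIRST iteration:
round 1:
  A via A→a B: +{a}
  A via A→b B S: +{b}
  B via B→b: +{b}
  B via B→c C C: +{c}
  C via C→c c: +{c}
  S via S→a: +{a}
  S via S→b A: +{b}
  S via S→c: +{c}
  FIRST[S]={a,b,c}  FIRST[A]={a,b}  FIRST[B]={b,c}  FIRST[C]={c}
round 2:
  B via B→S C: +{a}
  FIRST[S]={a,b,c}  FIRST[A]={a,b}  FIRST[B]={a,b,c}  FIRST[C]={c}
round 3: (no change)
  FIRST[S]={a,b,c}  FIRST[A]={a,b}  FIRST[B]={a,b,c}  FIRST[C]={c}

FOLLOW sets:
FOLLOW(S) := {$}
pass 1:
  A→b B S: FOLLOW(B) ⊇ FIRST(S) = {a,b,c}; new: +{a,b,c}
  B→S C: FOLLOW(S) ⊇ FIRST(C) = {c}; new: +{c}
  B→S C: FOLLOW(C) ⊇ FOLLOW(B) ⊇ {a,b,c}; new: +{a,b,c}
  S→a C: FOLLOW(C) ⊇ FOLLOW(S) ⊇ {$,c}; new: +{$}
  S→b A: FOLLOW(A) ⊇ FOLLOW(S) ⊇ {$,c}; new: +{$,c}
  S→b B: FOLLOW(B) ⊇ FOLLOW(S) ⊇ {$,c}; new: +{$}
  FOLLOW(S)={$,c}  FOLLOW(A)={$,c}  FOLLOW(B)={$,a,b,c}  FOLLOW(C)={$,a,b,c}
pass 2: (no change)
  FOLLOW(S)={$,c}  FOLLOW(A)={$,c}  FOLLOW(B)={$,a,b,c}  FOLLOW(C)={$,a,b,c}

FOLLOW(S) = ["$", "c"]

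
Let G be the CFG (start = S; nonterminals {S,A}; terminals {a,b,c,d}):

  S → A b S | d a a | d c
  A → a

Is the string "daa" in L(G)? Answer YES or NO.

Convert to CNF:
  S -> A X4 | T1 T3 | T1 X5
  A -> a
  T0 -> b
  T1 -> d
  T2 -> a
  T3 -> c
  X4 -> T0 S
  X5 -> T2 T2

CYK fill:
  T[0,0] 'd' = {T1}  orig:{}
  T[1,1] 'a' = {A,T2}  orig:{A}
  T[2,2] 'a' = {A,T2}  orig:{A}
  T[0,1] 'da' = ∅
  T[1,2] 'aa' = {X5}  orig:{}
  T[0,2] 'daa' = {S}

S ∈ T[0,2] ⇒ YES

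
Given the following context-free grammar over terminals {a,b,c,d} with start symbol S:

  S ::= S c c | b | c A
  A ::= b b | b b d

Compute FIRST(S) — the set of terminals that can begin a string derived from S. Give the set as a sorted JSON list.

FIRST sets, iterate to fixpoint:
round 1:
  A via A→b b: +{b}
  S via S→b: +{b}
  S via S→c A: +{c}
  FIRST(S)={b,c}  FIRST(A)={b}
round 2: done
  FIRST(S)={b,c}  FIRST(A)={b}

FIRST(S) = ["b", "c"]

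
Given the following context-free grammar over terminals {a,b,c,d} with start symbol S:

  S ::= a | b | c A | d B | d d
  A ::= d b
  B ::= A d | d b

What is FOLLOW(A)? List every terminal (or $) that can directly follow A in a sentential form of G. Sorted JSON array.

Compute FIRST by fixpoint:
round 1:
  A via A→d b: +{d}
  B via B→A d: +{d}
  S via S→a: +{a}
  S via S→b: +{b}
  S via S→c A: +{c}
  S via S→d B: +{d}
  S: {a,b,c,d}  A: {d}  B: {d}
round 2: done
  S: {a,b,c,d}  A: {d}  B: {d}

FOLLOW sets:
FOLLOW(S) := {$}
[1]
  B→A d: FOLLOW(A) ⊇ FIRST(d) = {d}; new: +{d}
  S→c A: FOLLOW(A) ⊇ FOLLOW(S) ⊇ {$}; new: +{$}
  S→d B: FOLLOW(B) ⊇ FOLLOW(S) ⊇ {$}; new: +{$}
  FOLLOW(S)={$}  FOLLOW(A)={$,d}  FOLLOW(B)={$}
[2] done
  FOLLOW(S)={$}  FOLLOW(A)={$,d}  FOLLOW(B)={$}

FOLLOW(A) = ["$", "d"]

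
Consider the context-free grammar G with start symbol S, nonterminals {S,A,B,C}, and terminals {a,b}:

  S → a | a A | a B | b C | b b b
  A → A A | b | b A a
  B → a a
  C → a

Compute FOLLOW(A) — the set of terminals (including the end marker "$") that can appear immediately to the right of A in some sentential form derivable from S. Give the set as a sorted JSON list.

FIRST sets, iterate to fixpoint:
round 1:
  A via A→b: +{b}
  B via B→a a: +{a}
  C via C→a: +{a}
  S via S→a: +{a}
  S via S→b C: +{b}
  FIRST[S]={a,b}  FIRST[A]={b}  FIRST[B]={a}  FIRST[C]={a}
round 2: (stable)
  FIRST[S]={a,b}  FIRST[A]={b}  FIRST[B]={a}  FIRST[C]={a}

FOLLOW iteration:
FOLLOW(S) := {$}
round 1:
  A→A A: FOLLOW(A) ⊇ FIRST(A) = {b}; new: +{b}
  A→b A a: FOLLOW(A) ⊇ FIRST(a) = {a}; new: +{a}
  S→a A: FOLLOW(A) ⊇ FOLLOW(S) ⊇ {$}; new: +{$}
  S→a B: FOLLOW(B) ⊇ FOLLOW(S) ⊇ {$}; new: +{$}
  S→b C: FOLLOW(C) ⊇ FOLLOW(S) ⊇ {$}; new: +{$}
  S: {$}  A: {$,a,b}  B: {$}  C: {$}
round 2: (stable)
  S: {$}  A: {$,a,b}  B: {$}  C: {$}

FOLLOW(A) = ["$", "a", "b"]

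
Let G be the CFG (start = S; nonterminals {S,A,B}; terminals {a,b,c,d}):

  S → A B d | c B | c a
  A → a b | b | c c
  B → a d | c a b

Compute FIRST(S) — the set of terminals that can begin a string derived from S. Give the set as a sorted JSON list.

Compute FIRST by fixpoint:
pass 1:
  A via A→a b: +{a}
  A via A→b: +{b}
  A via A→c c: +{c}
  B via B→a d: +{a}
  B via B→c a b: +{c}
  S via S→A B d: +{a,b,c}
  FIRST[S]={a,b,c}  FIRST[A]={a,b,c}  FIRST[B]={a,c}
pass 2: — fixpoint
  FIRST[S]={a,b,c}  FIRST[A]={a,b,c}  FIRST[B]={a,c}

FIRST(S) = ["a", "b", "c"]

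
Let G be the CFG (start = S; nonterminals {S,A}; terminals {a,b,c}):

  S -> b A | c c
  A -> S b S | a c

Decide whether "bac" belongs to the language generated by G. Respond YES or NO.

Convert to CNF:
  S -> T0 A | T2 T2
  A -> S X3 | T1 T2
  T0 -> b
  T1 -> a
  T2 -> c
  X3 -> T0 S

Fill CYK table bottom-up:
  cell(0,0) b: {T0}  orig:{}
  cell(1,1) a: {T1}  orig:{}
  cell(2,2) c: {T2}  orig:{}
  cell(0,1) ba: ∅
  cell(1,2) ac: {A}
  cell(0,2) bac: {S}

S ∈ T[0,2] ⇒ YES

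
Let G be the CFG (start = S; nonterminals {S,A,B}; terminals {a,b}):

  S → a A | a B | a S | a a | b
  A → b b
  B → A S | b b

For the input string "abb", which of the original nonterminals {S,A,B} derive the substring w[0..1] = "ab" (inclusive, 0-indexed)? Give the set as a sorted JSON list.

CNF form of G:
  S -> T1 A | T1 B | T1 S | T1 T1 | b
  A -> T0 T0
  B -> A S | T0 T0
  T0 -> b
  T1 -> a

CYK table (by increasing span) (cells [i..j] with 0 ≤ i ≤ j ≤ 1 only):
  cell(0,0) a: {T1}  orig:{}
  cell(1,1) b: {S,T0}  orig:{S}
  cell(0,1) ab: {S}

Original NTs in T[0,1] deriving "ab": ["S"]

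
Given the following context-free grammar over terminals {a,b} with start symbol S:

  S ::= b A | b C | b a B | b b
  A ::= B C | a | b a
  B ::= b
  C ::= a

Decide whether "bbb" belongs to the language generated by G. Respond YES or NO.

CNF form of G:
  S -> T0 A | T0 C | T0 T0 | T0 X2
  A -> B C | T0 T1 | a
  B -> b
  C -> a
  T0 -> b
  T1 -> a
  X2 -> T1 B

CYK table (by increasing span):
  [0..0]={B,T0}  "b"  orig:{B}
  [1..1]={B,T0}  "b"  orig:{B}
  [2..2]={B,T0}  "b"  orig:{B}
  [0..1]={S}  "bb"
  [1..2]={S}  "bb"
  [0..2]=∅  "bbb"

S ∉ T[0,2] ⇒ NO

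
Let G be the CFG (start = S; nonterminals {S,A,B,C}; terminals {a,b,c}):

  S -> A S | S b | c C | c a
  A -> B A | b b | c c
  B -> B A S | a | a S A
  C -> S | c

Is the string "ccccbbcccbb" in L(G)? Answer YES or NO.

Convert to CNF:
  S -> A S | S T0 | T1 C | T1 T2
  A -> B A | T0 T0 | T1 T1
  B -> B X3 | T2 X4 | a
  C -> A S | S T0 | T1 C | T1 T2 | c
  T0 -> b
  T1 -> c
  T2 -> a
  X3 -> A S
  X4 -> S A

CYK fill:
  [0..0]={C,T1}  "c"  orig:{C}
  [1..1]={C,T1}  "c"  orig:{C}
  [2..2]={C,T1}  "c"  orig:{C}
  [3..3]={C,T1}  "c"  orig:{C}
  [4..4]={T0}  "b"  orig:{}
  [5..5]={T0}  "b"  orig:{}
  [6..6]={C,T1}  "c"  orig:{C}
  [7..7]={C,T1}  "c"  orig:{C}
  [8..8]={C,T1}  "c"  orig:{C}
  [9..9]={T0}  "b"  orig:{}
  [10..10]={T0}  "b"  orig:{}
  [0..1]={A,C,S}  "cc"
  [1..2]={A,C,S}  "cc"
  [2..3]={A,C,S}  "cc"
  [3..4]=∅  "cb"
  [4..5]={A}  "bb"
  [5..6]=∅  "bc"
  [6..7]={A,C,S}  "cc"
  [7..8]={A,C,S}  "cc"
  [8..9]=∅  "cb"
  [9..10]={A}  "bb"
  [0..2]={C,S}  "ccc"
  [1..3]={C,S}  "ccc"
  [2..4]={C,S}  "ccb"
  [3..5]=∅  "cbb"
  [4..6]=∅  "bbc"
  [5..7]=∅  "bcc"
  [6..8]={C,S}  "ccc"
  [7..9]={C,S}  "ccb"
  [8..10]=∅  "cbb"
  [0..3]={C,S,X3,X4}  "cccc"  orig:{C,S}
  [1..4]={C,S}  "cccb"
  [2..5]={C,S,X4}  "ccbb"  orig:{C,S}
  [3..6]=∅  "cbbc"
  [4..7]={C,S,X3}  "bbcc"  orig:{C,S}
  [5..8]=∅  "bccc"
  [6..9]={C,S}  "cccb"
  [7..10]={C,S,X4}  "ccbb"  orig:{C,S}
  [0..4]={C,S,X3}  "ccccb"  orig:{C,S}
  [1..5]={C,S,X4}  "cccbb"  orig:{C,S}
  [2..6]=∅  "ccbbc"
  [3..7]={C,S}  "cbbcc"
  [4..8]={C,S,X3}  "bbccc"  orig:{C,S}
  [5..9]=∅  "bcccb"
  [6..10]={C,S,X4}  "cccbb"  orig:{C,S}
  [0..5]={C,S,X3,X4}  "ccccbb"  orig:{C,S}
  [1..6]=∅  "cccbbc"
  [2..7]={C,S,X3,X4}  "ccbbcc"  orig:{C,S}
  [3..8]={C,S}  "cbbccc"
  [4..9]={C,S,X3}  "bbcccb"  orig:{C,S}
  [5..10]=∅  "bcccbb"
  [0..6]=∅  "ccccbbc"
  [1..7]={C,S,X3,X4}  "cccbbcc"  orig:{C,S}
  [2..8]={C,S,X3}  "ccbbccc"  orig:{C,S}
  [3..9]={C,S}  "cbbcccb"
  [4..10]={C,S,X3,X4}  "bbcccbb"  orig:{C,S}
  [0..7]={C,S,X3,X4}  "ccccbbcc"  orig:{C,S}
  [1..8]={C,S,X3}  "cccbbccc"  orig:{C,S}
  [2..9]={C,S,X3}  "ccbbcccb"  orig:{C,S}
  [3..10]={C,S,X4}  "cbbcccbb"  orig:{C,S}
  [0..8]={C,S,X3}  "ccccbbccc"  orig:{C,S}
  [1..9]={C,S,X3}  "cccbbcccb"  orig:{C,S}
  [2..10]={C,S,X3,X4}  "ccbbcccbb"  orig:{C,S}
  [0..9]={C,S,X3}  "ccccbbcccb"  orig:{C,S}
  [1..10]={C,S,X3,X4}  "cccbbcccbb"  orig:{C,S}
  [0..10]={C,S,X3,X4}  "ccccbbcccbb"  orig:{C,S}

S ∈ T[0,10] ⇒ YES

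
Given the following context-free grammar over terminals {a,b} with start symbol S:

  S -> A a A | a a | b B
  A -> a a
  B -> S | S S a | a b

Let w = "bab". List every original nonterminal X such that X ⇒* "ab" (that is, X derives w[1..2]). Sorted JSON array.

Convert to CNF:
  S -> A X4 | T0 T0 | T1 B
  A -> T0 T0
  B -> A X2 | S X3 | T0 T0 | T0 T1 | T1 B
  T0 -> a
  T1 -> b
  X2 -> T0 A
  X3 -> S T0
  X4 -> T0 A

Fill CYK table bottom-up, restricted to cells inside w[1..2]:
  T[1,1] 'a' = {T0}  orig:{}
  T[2,2] 'b' = {T1}  orig:{}
  T[1,2] 'ab' = {B}

Original NTs in T[1,2] deriving "ab": ["B"]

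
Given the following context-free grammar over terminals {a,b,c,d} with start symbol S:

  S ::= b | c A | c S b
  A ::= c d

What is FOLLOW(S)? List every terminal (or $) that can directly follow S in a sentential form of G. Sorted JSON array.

FIRST iteration:
pass 1:
  A via A→c d: +{c}
  S via S→b: +{b}
  S via S→c A: +{c}
  FIRST(S)={b,c}  FIRST(A)={c}
pass 2: (stable)
  FIRST(S)={b,c}  FIRST(A)={c}

FOLLOW sets:
FOLLOW(S) := {$}
iter 1:
  S→c A: FOLLOW(A) ⊇ FOLLOW(S) ⊇ {$}; new: +{$}
  S→c S b: FOLLOW(S) ⊇ FIRST(b) = {b}; new: +{b}
  S: {$,b}  A: {$}
iter 2:
  S→c A: FOLLOW(A) ⊇ FOLLOW(S) ⊇ {$,b}; new: +{b}
  S: {$,b}  A: {$,b}
iter 3: done
  S: {$,b}  A: {$,b}

FOLLOW(S) = ["$", "b"]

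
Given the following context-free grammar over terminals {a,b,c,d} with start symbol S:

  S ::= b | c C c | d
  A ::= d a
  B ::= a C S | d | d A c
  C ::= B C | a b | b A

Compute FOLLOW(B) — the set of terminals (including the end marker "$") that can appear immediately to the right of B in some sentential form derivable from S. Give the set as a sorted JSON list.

FIRST sets, iterate to fixpoint:
iter 1:
  A via A→d a: +{d}
  B via B→a C S: +{a}
  B via B→d: +{d}
  C via C→B C: +{a,d}
  C via C→b A: +{b}
  S via S→b: +{b}
  S via S→c C c: +{c}
  S via S→d: +{d}
  FIRST(S)={b,c,d}  FIRST(A)={d}  FIRST(B)={a,d}  FIRST(C)={a,b,d}
iter 2: (no change)
  FIRST(S)={b,c,d}  FIRST(A)={d}  FIRST(B)={a,d}  FIRST(C)={a,b,d}

FOLLOW iteration:
initialize: $ ∈ FOLLOW(S)
round 1:
  B→a C S: FOLLOW(C) ⊇ FIRST(S) = {b,c,d}; new: +{b,c,d}
  B→d A c: FOLLOW(A) ⊇ FIRST(c) = {c}; new: +{c}
  C→B C: FOLLOW(B) ⊇ FIRST(C) = {a,b,d}; new: +{a,b,d}
  C→b A: FOLLOW(A) ⊇ FOLLOW(C) ⊇ {b,c,d}; new: +{b,d}
  FOLLOW(S)={$}  FOLLOW(A)={b,c,d}  FOLLOW(B)={a,b,d}  FOLLOW(C)={b,c,d}
round 2:
  B→a C S: FOLLOW(S) ⊇ FOLLOW(B) ⊇ {a,b,d}; new: +{a,b,d}
  FOLLOW(S)={$,a,b,d}  FOLLOW(A)={b,c,d}  FOLLOW(B)={a,b,d}  FOLLOW(C)={b,c,d}
round 3: — fixpoint
  FOLLOW(S)={$,a,b,d}  FOLLOW(A)={b,c,d}  FOLLOW(B)={a,b,d}  FOLLOW(C)={b,c,d}

FOLLOW(B) = ["a", "b", "d"]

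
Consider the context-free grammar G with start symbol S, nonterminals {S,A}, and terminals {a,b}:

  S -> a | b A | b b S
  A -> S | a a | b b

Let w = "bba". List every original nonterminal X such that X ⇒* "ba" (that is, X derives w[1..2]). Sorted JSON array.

Convert to CNF:
  S -> T1 A | T1 X3 | a
  A -> T0 T0 | T1 A | T1 T1 | T1 X2 | a
  T0 -> a
  T1 -> b
  X2 -> T1 S
  X3 -> T1 S

CYK table (by increasing span), restricted to cells inside w[1..2]:
  [1..1]={T1}  "b"  orig:{}
  [2..2]={A,S,T0}  "a"  orig:{A,S}
  [1..2]={A,S,X2,X3}  "ba"  orig:{A,S}

Original NTs in T[1,2] deriving "ba": ["A", "S"]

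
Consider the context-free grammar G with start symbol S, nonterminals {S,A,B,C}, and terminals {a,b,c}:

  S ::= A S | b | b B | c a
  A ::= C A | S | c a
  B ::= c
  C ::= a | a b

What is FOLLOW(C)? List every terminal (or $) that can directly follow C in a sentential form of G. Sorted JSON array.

FIRST sets, iterate to fixpoint:
round 1:
  A via A→c a: +{c}
  B via B→c: +{c}
  C via C→a: +{a}
  S via S→A S: +{c}
  S via S→b: +{b}
  FIRST[S]={b,c}  FIRST[A]={c}  FIRST[B]={c}  FIRST[C]={a}
round 2:
  A via A→C A: +{a}
  A via A→S: +{b}
  S via S→A S: +{a}
  FIRST[S]={a,b,c}  FIRST[A]={a,b,c}  FIRST[B]={c}  FIRST[C]={a}
round 3: (stable)
  FIRST[S]={a,b,c}  FIRST[A]={a,b,c}  FIRST[B]={c}  FIRST[C]={a}

FOLLOW iteration:
initialize: $ ∈ FOLLOW(S)
round 1:
  A→C A: FOLLOW(C) ⊇ FIRST(A) = {a,b,c}; new: +{a,b,c}
  S→A S: FOLLOW(A) ⊇ FIRST(S) = {a,b,c}; new: +{a,b,c}
  S→b B: FOLLOW(B) ⊇ FOLLOW(S) ⊇ {$}; new: +{$}
  FOLLOW(S)={$}  FOLLOW(A)={a,b,c}  FOLLOW(B)={$}  FOLLOW(C)={a,b,c}
round 2:
  A→S: FOLLOW(S) ⊇ FOLLOW(A) ⊇ {a,b,c}; new: +{a,b,c}
  S→b B: FOLLOW(B) ⊇ FOLLOW(S) ⊇ {$,a,b,c}; new: +{a,b,c}
  FOLLOW(S)={$,a,b,c}  FOLLOW(A)={a,b,c}  FOLLOW(B)={$,a,b,c}  FOLLOW(C)={a,b,c}
round 3: (stable)
  FOLLOW(S)={$,a,b,c}  FOLLOW(A)={a,b,c}  FOLLOW(B)={$,a,b,c}  FOLLOW(C)={a,b,c}

FOLLOW(C) = ["a", "b", "c"]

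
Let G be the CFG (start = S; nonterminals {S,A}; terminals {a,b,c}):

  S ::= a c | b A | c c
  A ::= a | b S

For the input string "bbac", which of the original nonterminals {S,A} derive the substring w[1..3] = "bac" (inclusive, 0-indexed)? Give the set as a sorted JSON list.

Convert to CNF:
  S -> T0 A | T1 T2 | T2 T2
  A -> T0 S | a
  T0 -> b
  T1 -> a
  T2 -> c

CYK table (by increasing span) — only the sub-triangle for w[1..3]:
  T[1,1] 'b' = {T0}  orig:{}
  T[2,2] 'a' = {A,T1}  orig:{A}
  T[3,3] 'c' = {T2}  orig:{}
  T[1,2] 'ba' = {S}
  T[2,3] 'ac' = {S}
  T[1,3] 'bac' = {A}

Original NTs in T[1,3] deriving "bac": ["A"]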